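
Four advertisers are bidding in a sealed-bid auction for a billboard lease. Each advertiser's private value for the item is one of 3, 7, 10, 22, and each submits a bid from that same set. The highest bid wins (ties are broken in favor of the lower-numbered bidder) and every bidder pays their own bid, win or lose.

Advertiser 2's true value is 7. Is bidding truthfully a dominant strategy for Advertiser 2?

No

Consider the case where Advertiser 1 bids 3, Advertiser 3 bids 3 and Advertiser 4 bids 10.
Truthful bid 7: loses but pays 7, utility -7.
Bid 3 instead: loses but pays 3, utility -3.
Since -3 > -7, bidding 3 is strictly better here, so truthful bidding is not dominant.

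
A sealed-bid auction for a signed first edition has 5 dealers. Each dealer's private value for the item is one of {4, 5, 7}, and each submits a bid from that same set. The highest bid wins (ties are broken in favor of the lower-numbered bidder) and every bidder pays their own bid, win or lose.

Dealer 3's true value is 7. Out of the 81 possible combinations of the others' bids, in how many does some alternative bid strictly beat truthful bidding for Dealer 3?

49

Others bid (4, 4, 4, 4): truth gives 0; bid 5 gives 2 > 0. Violating.
Others bid (4, 4, 4, 5): truth gives 0; bid 5 gives 2 > 0. Violating.
Others bid (4, 4, 5, 4): truth gives 0; bid 5 gives 2 > 0. Violating.
Others bid (4, 4, 5, 5): truth gives 0; bid 5 gives 2 > 0. Violating.
Others bid (4, 4, 4, 7): truth gives 0; no alternative beats it.
Others bid (4, 4, 5, 7): truth gives 0; no alternative beats it.
(Checking all 81 profiles: 49 have a profitable deviation, 32 do not.)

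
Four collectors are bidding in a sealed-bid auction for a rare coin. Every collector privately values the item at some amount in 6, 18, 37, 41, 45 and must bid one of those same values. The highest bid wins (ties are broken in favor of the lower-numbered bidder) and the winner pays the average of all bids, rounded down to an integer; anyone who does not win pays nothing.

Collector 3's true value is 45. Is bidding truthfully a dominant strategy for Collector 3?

Consider the case where Collector 1 bids 6, Collector 2 bids 6 and Collector 4 bids 6.
Truthful bid 45: wins, pays 15, utility 45 - 15 = 30.
Bid 18 instead: wins, pays 9, utility 45 - 9 = 36.
Since 36 > 30, bidding 18 is strictly better here, so truthful bidding is not dominant.

No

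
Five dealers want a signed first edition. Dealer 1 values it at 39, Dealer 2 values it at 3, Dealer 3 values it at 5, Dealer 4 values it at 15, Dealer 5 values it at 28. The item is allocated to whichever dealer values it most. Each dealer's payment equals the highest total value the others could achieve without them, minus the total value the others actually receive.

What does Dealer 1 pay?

Dealer 1 has the highest value and receives the item.
Without Dealer 1, the item would go to the next-highest value, 28, so the others could achieve 28.
With Dealer 1 present and winning, the others receive nothing, so their total is 0.
Payment = 28 - 0 = 28.

28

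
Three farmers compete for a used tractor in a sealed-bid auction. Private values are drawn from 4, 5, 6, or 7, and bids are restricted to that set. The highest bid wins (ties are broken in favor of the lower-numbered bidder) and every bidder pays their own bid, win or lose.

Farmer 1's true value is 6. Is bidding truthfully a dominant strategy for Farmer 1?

Consider the case where Farmer 2 bids 4 and Farmer 3 bids 4.
Truthful bid 6: wins, pays 6, utility 6 - 6 = 0.
Bid 4 instead: wins, pays 4, utility 6 - 4 = 2.
Since 2 > 0, bidding 4 is strictly better here, so truthful bidding is not dominant.

No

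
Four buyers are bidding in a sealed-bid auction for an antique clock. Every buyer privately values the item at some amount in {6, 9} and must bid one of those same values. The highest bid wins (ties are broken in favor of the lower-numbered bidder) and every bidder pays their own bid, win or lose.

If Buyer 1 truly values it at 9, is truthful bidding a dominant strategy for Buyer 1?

No

Consider the case where Buyer 2 bids 6, Buyer 3 bids 6 and Buyer 4 bids 6.
Truthful bid 9: wins, pays 9, utility 9 - 9 = 0.
Bid 6 instead: wins, pays 6, utility 9 - 6 = 3.
Since 3 > 0, bidding 6 is strictly better here, so truthful bidding is not dominant.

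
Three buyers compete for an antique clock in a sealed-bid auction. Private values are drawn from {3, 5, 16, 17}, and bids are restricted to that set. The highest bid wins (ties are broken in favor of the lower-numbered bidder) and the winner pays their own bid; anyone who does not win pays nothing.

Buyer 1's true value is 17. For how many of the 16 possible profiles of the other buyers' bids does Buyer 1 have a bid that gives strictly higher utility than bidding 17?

9

Others bid (3, 3): truth gives 0; bid 3 gives 14 > 0. Violating.
Others bid (3, 5): truth gives 0; bid 5 gives 12 > 0. Violating.
Others bid (3, 16): truth gives 0; bid 16 gives 1 > 0. Violating.
Others bid (5, 3): truth gives 0; bid 5 gives 12 > 0. Violating.
Others bid (3, 17): truth gives 0; no alternative beats it.
Others bid (5, 17): truth gives 0; no alternative beats it.
(Checking all 16 profiles: 9 have a profitable deviation, 7 do not.)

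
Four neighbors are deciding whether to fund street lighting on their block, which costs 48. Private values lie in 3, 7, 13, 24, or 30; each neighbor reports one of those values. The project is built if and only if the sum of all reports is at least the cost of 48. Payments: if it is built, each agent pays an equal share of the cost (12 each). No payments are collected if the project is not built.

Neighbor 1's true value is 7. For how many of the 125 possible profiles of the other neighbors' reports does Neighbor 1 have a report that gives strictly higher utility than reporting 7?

Others report (7, 7, 30): truth gives -5; report 3 gives 0 > -5. Violating.
Others report (7, 13, 24): truth gives -5; report 3 gives 0 > -5. Violating.
Others report (7, 24, 13): truth gives -5; report 3 gives 0 > -5. Violating.
Others report (7, 30, 7): truth gives -5; report 3 gives 0 > -5. Violating.
Others report (3, 3, 3): truth gives 0; no alternative beats it.
Others report (3, 3, 7): truth gives 0; no alternative beats it.
(Checking all 125 profiles: 9 have a profitable deviation, 116 do not.)

9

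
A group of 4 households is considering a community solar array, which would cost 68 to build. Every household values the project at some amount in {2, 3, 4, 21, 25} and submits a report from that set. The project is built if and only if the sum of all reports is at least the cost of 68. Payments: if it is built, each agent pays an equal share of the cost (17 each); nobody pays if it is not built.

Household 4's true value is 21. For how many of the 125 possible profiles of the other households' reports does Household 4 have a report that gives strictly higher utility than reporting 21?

Others report (2, 21, 21): truth gives 0; report 25 gives 4 > 0. Violating.
Others report (3, 21, 21): truth gives 0; report 25 gives 4 > 0. Violating.
Others report (4, 21, 21): truth gives 0; report 25 gives 4 > 0. Violating.
Others report (21, 2, 21): truth gives 0; report 25 gives 4 > 0. Violating.
Others report (2, 2, 2): truth gives 0; no alternative beats it.
Others report (2, 2, 3): truth gives 0; no alternative beats it.
(Checking all 125 profiles: 9 have a profitable deviation, 116 do not.)

9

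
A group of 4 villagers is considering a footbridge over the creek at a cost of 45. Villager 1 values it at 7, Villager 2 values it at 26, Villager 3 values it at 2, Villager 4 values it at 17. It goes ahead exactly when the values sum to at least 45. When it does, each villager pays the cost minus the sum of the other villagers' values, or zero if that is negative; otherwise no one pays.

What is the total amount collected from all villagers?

Total value 52 ≥ cost 45, so it is built.
Villager 1: others sum to 45; max(0, 45 - 45) = 0.
Villager 2: others sum to 26; max(0, 45 - 26) = 19.
Villager 3: others sum to 50; max(0, 45 - 50) = 0.
Villager 4: others sum to 35; max(0, 45 - 35) = 10.
Total collected = 0 + 19 + 0 + 10 = 29.

29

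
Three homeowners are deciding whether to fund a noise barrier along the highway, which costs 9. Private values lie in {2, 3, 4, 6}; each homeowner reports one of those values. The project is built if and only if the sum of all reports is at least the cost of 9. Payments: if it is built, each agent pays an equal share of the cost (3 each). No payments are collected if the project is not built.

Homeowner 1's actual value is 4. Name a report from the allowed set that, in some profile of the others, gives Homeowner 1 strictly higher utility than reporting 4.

6

Suppose Homeowner 2 reports 2 and Homeowner 3 reports 2.
Report 4: project not built, utility 0.
Report 6: project built, pays 3, utility 4 - 3 = 1.
So reporting 6 beats truth here (1 > 0).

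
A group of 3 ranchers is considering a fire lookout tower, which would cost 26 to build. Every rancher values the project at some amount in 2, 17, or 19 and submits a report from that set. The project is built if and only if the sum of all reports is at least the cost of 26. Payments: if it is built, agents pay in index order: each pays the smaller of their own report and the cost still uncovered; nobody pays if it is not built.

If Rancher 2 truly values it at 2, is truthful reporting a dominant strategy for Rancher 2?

Check each profile of the others' reports and compare truth against every alternative report.
Others report (2, 17): truth gives 0, best alternative gives -15.
Others report (2, 19): truth gives 0, best alternative gives -15.
Others report (17, 2): truth gives 0, best alternative gives -7.
Others report (17, 17): truth gives 0, best alternative gives -7.
Others report (17, 19): truth gives 0, best alternative gives -7.
Others report (19, 2): truth gives 0, best alternative gives -5.
(Remaining 3 profiles checked similarly; truth is weakly best in each.)
In every case the truthful report is at least as good as any alternative, so it is a dominant strategy.

Yes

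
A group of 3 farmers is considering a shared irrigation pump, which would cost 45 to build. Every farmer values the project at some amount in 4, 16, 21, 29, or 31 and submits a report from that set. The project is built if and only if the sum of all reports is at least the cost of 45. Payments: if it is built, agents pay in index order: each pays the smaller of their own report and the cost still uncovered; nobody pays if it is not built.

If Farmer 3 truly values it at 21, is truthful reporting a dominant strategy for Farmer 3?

Yes

Check each profile of the others' reports and compare truth against every alternative report.
Others report (16, 29): truth gives 21, best alternative gives 21.
Others report (16, 31): truth gives 21, best alternative gives 21.
Others report (21, 29): truth gives 21, best alternative gives 21.
Others report (21, 31): truth gives 21, best alternative gives 21.
Others report (29, 16): truth gives 21, best alternative gives 21.
Others report (29, 21): truth gives 21, best alternative gives 21.
(Remaining 19 profiles checked similarly; truth is weakly best in each.)
In every case the truthful report is at least as good as any alternative, so it is a dominant strategy.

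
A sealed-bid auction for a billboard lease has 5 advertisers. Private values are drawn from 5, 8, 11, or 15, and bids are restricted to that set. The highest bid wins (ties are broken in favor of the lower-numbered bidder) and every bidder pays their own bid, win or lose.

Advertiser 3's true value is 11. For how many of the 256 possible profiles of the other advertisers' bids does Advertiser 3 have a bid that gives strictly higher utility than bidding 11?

Others bid (5, 5, 5, 5): truth gives 0; bid 8 gives 3 > 0. Violating.
Others bid (5, 5, 5, 8): truth gives 0; bid 8 gives 3 > 0. Violating.
Others bid (5, 5, 5, 15): truth gives -11; bid 15 gives -4 > -11. Violating.
Others bid (5, 5, 8, 5): truth gives 0; bid 8 gives 3 > 0. Violating.
Others bid (5, 5, 5, 11): truth gives 0; no alternative beats it.
Others bid (5, 5, 8, 11): truth gives 0; no alternative beats it.
(Checking all 256 profiles: 224 have a profitable deviation, 32 do not.)

224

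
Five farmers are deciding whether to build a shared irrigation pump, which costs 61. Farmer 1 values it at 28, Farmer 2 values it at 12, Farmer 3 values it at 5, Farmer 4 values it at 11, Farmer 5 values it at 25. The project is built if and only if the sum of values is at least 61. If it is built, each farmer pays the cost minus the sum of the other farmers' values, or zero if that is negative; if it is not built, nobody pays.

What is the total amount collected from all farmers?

13

Total value 81 ≥ cost 61, so it is built.
Farmer 1: others sum to 53; max(0, 61 - 53) = 8.
Farmer 2: others sum to 69; max(0, 61 - 69) = 0.
Farmer 3: others sum to 76; max(0, 61 - 76) = 0.
Farmer 4: others sum to 70; max(0, 61 - 70) = 0.
Farmer 5: others sum to 56; max(0, 61 - 56) = 5.
Total collected = 8 + 0 + 0 + 0 + 5 = 13.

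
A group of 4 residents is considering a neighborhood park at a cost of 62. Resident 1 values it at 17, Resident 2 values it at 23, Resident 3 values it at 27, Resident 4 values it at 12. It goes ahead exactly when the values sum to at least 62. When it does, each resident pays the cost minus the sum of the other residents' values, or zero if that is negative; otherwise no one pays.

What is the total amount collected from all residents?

Total value 79 ≥ cost 62, so it is built.
Resident 1: others sum to 62; max(0, 62 - 62) = 0.
Resident 2: others sum to 56; max(0, 62 - 56) = 6.
Resident 3: others sum to 52; max(0, 62 - 52) = 10.
Resident 4: others sum to 67; max(0, 62 - 67) = 0.
Total collected = 0 + 6 + 10 + 0 = 16.

16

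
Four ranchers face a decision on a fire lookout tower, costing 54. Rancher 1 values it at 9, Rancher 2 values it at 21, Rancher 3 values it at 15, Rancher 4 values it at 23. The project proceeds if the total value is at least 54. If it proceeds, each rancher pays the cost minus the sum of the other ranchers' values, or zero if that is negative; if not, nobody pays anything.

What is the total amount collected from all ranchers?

17

Total value 68 ≥ cost 54, so it is built.
Rancher 1: others sum to 59; max(0, 54 - 59) = 0.
Rancher 2: others sum to 47; max(0, 54 - 47) = 7.
Rancher 3: others sum to 53; max(0, 54 - 53) = 1.
Rancher 4: others sum to 45; max(0, 54 - 45) = 9.
Total collected = 0 + 7 + 1 + 9 = 17.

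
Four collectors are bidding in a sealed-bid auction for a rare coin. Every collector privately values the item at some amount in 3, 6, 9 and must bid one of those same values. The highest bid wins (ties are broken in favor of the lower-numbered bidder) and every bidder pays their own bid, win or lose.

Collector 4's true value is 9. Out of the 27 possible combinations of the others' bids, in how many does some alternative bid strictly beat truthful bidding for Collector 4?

20

Others bid (3, 3, 3): truth gives 0; bid 6 gives 3 > 0. Violating.
Others bid (3, 3, 9): truth gives -9; bid 3 gives -3 > -9. Violating.
Others bid (3, 6, 9): truth gives -9; bid 3 gives -3 > -9. Violating.
Others bid (3, 9, 3): truth gives -9; bid 3 gives -3 > -9. Violating.
Others bid (3, 3, 6): truth gives 0; no alternative beats it.
Others bid (3, 6, 3): truth gives 0; no alternative beats it.
(Checking all 27 profiles: 20 have a profitable deviation, 7 do not.)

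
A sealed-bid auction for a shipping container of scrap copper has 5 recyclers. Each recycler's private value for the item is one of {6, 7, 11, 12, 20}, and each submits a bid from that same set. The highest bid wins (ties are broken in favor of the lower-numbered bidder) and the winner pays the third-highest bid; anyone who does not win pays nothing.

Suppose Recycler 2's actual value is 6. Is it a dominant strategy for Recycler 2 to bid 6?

Check each profile of the others' bids and compare truth against every alternative bid.
Others bid (6, 6, 7, 7): truth gives 0, best alternative gives -1.
Others bid (6, 7, 6, 7): truth gives 0, best alternative gives -1.
Others bid (6, 7, 7, 6): truth gives 0, best alternative gives -1.
Others bid (6, 7, 7, 7): truth gives 0, best alternative gives -1.
Others bid (6, 6, 6, 6): truth gives 0, best alternative gives 0.
Others bid (6, 6, 6, 7): truth gives 0, best alternative gives 0.
(Remaining 619 profiles checked similarly; truth is weakly best in each.)
In every case the truthful bid is at least as good as any alternative, so it is a dominant strategy.

Yes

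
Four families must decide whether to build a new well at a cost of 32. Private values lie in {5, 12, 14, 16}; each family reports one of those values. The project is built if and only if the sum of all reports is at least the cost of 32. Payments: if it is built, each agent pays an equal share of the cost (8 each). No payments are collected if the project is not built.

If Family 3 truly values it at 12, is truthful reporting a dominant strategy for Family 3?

Check each profile of the others' reports and compare truth against every alternative report.
Others report (5, 5, 12): truth gives 4, best alternative gives 4.
Others report (5, 5, 14): truth gives 4, best alternative gives 4.
Others report (5, 5, 16): truth gives 4, best alternative gives 4.
Others report (5, 12, 5): truth gives 4, best alternative gives 4.
Others report (5, 12, 12): truth gives 4, best alternative gives 4.
Others report (5, 12, 14): truth gives 4, best alternative gives 4.
(Remaining 58 profiles checked similarly; truth is weakly best in each.)
In every case the truthful report is at least as good as any alternative, so it is a dominant strategy.

Yes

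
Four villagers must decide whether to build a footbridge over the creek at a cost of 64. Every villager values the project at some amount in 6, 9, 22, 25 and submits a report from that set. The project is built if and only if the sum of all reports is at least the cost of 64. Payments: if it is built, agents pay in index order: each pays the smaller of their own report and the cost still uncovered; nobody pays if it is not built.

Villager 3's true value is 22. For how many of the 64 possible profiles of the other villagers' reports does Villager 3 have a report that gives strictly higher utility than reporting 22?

20

Others report (6, 25, 25): truth gives 0; report 9 gives 13 > 0. Violating.
Others report (9, 22, 25): truth gives 0; report 9 gives 13 > 0. Violating.
Others report (9, 25, 22): truth gives 0; report 9 gives 13 > 0. Violating.
Others report (9, 25, 25): truth gives 0; report 6 gives 16 > 0. Violating.
Others report (6, 6, 6): truth gives 0; no alternative beats it.
Others report (6, 6, 9): truth gives 0; no alternative beats it.
(Checking all 64 profiles: 20 have a profitable deviation, 44 do not.)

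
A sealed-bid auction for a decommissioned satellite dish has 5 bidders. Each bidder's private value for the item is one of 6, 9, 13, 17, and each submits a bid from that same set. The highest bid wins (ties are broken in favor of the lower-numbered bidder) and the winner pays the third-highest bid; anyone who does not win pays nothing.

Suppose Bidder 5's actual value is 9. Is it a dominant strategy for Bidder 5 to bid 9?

Consider the case where Bidder 1 bids 6, Bidder 2 bids 6, Bidder 3 bids 6 and Bidder 4 bids 9.
Truthful bid 9: loses, pays 0, utility 0.
Bid 13 instead: wins, pays 6, utility 9 - 6 = 3.
Since 3 > 0, bidding 13 is strictly better here, so truthful bidding is not dominant.

No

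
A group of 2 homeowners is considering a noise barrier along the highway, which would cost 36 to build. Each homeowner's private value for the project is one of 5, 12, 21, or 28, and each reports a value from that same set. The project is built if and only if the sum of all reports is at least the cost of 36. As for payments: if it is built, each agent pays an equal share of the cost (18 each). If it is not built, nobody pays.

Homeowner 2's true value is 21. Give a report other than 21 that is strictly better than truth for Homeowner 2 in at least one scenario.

28

Suppose Homeowner 1 reports 12.
Report 21: project not built, utility 0.
Report 28: project built, pays 18, utility 21 - 18 = 3.
So reporting 28 beats truth here (3 > 0).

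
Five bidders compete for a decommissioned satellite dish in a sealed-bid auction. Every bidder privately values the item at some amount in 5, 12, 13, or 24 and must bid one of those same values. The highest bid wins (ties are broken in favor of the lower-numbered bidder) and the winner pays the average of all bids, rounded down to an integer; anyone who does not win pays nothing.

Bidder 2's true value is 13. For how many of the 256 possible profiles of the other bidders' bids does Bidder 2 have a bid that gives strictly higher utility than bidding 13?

13

Others bid (5, 5, 5, 12): truth gives 5; bid 12 gives 6 > 5. Violating.
Others bid (5, 5, 5, 24): truth gives 0; bid 24 gives 1 > 0. Violating.
Others bid (5, 5, 12, 5): truth gives 5; bid 12 gives 6 > 5. Violating.
Others bid (5, 5, 24, 5): truth gives 0; bid 24 gives 1 > 0. Violating.
Others bid (5, 5, 5, 5): truth gives 7; no alternative beats it.
Others bid (5, 5, 5, 13): truth gives 5; no alternative beats it.
(Checking all 256 profiles: 13 have a profitable deviation, 243 do not.)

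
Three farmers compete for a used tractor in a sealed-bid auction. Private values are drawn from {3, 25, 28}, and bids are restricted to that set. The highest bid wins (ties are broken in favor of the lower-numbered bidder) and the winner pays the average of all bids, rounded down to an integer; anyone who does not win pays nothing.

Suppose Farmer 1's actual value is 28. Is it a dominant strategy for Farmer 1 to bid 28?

No

Consider the case where Farmer 2 bids 3 and Farmer 3 bids 3.
Truthful bid 28: wins, pays 11, utility 28 - 11 = 17.
Bid 3 instead: wins, pays 3, utility 28 - 3 = 25.
Since 25 > 17, bidding 3 is strictly better here, so truthful bidding is not dominant.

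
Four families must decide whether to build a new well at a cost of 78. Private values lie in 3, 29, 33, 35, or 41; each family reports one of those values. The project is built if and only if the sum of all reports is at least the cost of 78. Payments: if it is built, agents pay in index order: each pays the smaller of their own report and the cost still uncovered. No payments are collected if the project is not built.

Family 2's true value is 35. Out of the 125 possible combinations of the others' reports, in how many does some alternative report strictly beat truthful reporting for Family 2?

115

Others report (3, 3, 41): truth gives 0; report 33 gives 2 > 0. Violating.
Others report (3, 29, 29): truth gives 0; report 29 gives 6 > 0. Violating.
Others report (3, 29, 33): truth gives 0; report 29 gives 6 > 0. Violating.
Others report (3, 29, 35): truth gives 0; report 29 gives 6 > 0. Violating.
Others report (3, 3, 3): truth gives 0; no alternative beats it.
Others report (3, 3, 29): truth gives 0; no alternative beats it.
(Checking all 125 profiles: 115 have a profitable deviation, 10 do not.)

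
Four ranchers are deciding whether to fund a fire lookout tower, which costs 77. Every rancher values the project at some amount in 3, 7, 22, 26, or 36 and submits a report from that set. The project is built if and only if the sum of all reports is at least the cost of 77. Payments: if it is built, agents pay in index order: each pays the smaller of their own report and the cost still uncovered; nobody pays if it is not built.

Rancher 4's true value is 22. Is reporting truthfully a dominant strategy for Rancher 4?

Check each profile of the others' reports and compare truth against every alternative report.
Others report (7, 36, 36): truth gives 22, best alternative gives 22.
Others report (22, 22, 36): truth gives 22, best alternative gives 22.
Others report (22, 26, 36): truth gives 22, best alternative gives 22.
Others report (22, 36, 22): truth gives 22, best alternative gives 22.
Others report (22, 36, 26): truth gives 22, best alternative gives 22.
Others report (22, 36, 36): truth gives 22, best alternative gives 22.
(Remaining 119 profiles checked similarly; truth is weakly best in each.)
In every case the truthful report is at least as good as any alternative, so it is a dominant strategy.

Yes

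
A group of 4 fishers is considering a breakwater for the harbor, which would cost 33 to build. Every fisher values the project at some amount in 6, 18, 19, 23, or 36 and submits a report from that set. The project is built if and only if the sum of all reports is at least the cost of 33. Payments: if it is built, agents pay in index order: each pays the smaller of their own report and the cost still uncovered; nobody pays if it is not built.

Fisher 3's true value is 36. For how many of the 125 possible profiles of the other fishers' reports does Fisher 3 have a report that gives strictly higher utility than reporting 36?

Others report (6, 6, 6): truth gives 15; report 18 gives 18 > 15. Violating.
Others report (6, 6, 18): truth gives 15; report 6 gives 30 > 15. Violating.
Others report (6, 6, 19): truth gives 15; report 6 gives 30 > 15. Violating.
Others report (6, 6, 23): truth gives 15; report 6 gives 30 > 15. Violating.
Others report (6, 23, 6): truth gives 32; no alternative beats it.
Others report (6, 23, 18): truth gives 32; no alternative beats it.
(Checking all 125 profiles: 25 have a profitable deviation, 100 do not.)

25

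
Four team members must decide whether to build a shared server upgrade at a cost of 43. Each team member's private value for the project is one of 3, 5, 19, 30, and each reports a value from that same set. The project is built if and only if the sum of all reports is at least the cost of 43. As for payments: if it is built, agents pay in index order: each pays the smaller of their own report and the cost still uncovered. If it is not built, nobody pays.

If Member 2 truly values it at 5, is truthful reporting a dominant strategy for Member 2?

Consider the case where Member 1 reports 3, Member 3 reports 19 and Member 4 reports 19.
Truthful report 5: project built, pays 5, utility 5 - 5 = 0.
Report 3 instead: project built, pays 3, utility 5 - 3 = 2.
Since 2 > 0, reporting 3 is strictly better here, so truthful reporting is not dominant.

No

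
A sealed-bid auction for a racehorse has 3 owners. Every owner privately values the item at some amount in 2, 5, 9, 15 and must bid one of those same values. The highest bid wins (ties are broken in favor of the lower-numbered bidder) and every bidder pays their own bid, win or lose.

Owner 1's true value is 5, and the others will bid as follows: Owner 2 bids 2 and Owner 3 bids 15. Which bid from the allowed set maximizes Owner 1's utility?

Bid 2: loses but pays 2, utility -2.
Bid 5: loses but pays 5, utility -5.
Bid 9: loses but pays 9, utility -9.
Bid 15: wins, pays 15, utility 5 - 15 = -10.
The best choice is 2 with utility -2.

2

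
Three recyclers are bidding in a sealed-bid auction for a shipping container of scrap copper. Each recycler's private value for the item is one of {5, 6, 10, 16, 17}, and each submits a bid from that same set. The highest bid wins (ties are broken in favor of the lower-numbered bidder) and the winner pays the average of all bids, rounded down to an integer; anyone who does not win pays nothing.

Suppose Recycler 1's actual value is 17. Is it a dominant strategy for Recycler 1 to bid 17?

No

Consider the case where Recycler 2 bids 5 and Recycler 3 bids 5.
Truthful bid 17: wins, pays 9, utility 17 - 9 = 8.
Bid 5 instead: wins, pays 5, utility 17 - 5 = 12.
Since 12 > 8, bidding 5 is strictly better here, so truthful bidding is not dominant.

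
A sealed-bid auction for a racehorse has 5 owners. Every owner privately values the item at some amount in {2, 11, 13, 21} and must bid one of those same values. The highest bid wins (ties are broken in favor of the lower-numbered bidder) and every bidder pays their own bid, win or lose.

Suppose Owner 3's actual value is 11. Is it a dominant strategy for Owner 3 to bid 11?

Consider the case where Owner 1 bids 2, Owner 2 bids 2, Owner 4 bids 2 and Owner 5 bids 13.
Truthful bid 11: loses but pays 11, utility -11.
Bid 2 instead: loses but pays 2, utility -2.
Since -2 > -11, bidding 2 is strictly better here, so truthful bidding is not dominant.

No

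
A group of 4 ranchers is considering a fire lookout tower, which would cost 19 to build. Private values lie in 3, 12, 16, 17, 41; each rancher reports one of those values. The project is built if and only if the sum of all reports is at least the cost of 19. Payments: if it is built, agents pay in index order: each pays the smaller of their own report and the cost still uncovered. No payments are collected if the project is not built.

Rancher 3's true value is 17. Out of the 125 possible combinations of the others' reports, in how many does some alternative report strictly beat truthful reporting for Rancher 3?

Others report (3, 3, 3): truth gives 4; report 12 gives 5 > 4. Violating.
Others report (3, 3, 12): truth gives 4; report 3 gives 14 > 4. Violating.
Others report (3, 3, 16): truth gives 4; report 3 gives 14 > 4. Violating.
Others report (3, 3, 17): truth gives 4; report 3 gives 14 > 4. Violating.
Others report (3, 16, 3): truth gives 17; no alternative beats it.
Others report (3, 16, 12): truth gives 17; no alternative beats it.
(Checking all 125 profiles: 15 have a profitable deviation, 110 do not.)

15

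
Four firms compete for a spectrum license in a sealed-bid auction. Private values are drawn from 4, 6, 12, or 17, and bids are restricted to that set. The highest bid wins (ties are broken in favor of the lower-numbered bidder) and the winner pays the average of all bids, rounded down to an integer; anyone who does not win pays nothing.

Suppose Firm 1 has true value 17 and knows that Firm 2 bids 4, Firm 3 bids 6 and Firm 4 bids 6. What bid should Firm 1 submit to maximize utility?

Bid 4: loses, pays 0, utility 0.
Bid 6: wins, pays 5, utility 17 - 5 = 12.
Bid 12: wins, pays 7, utility 17 - 7 = 10.
Bid 17: wins, pays 8, utility 17 - 8 = 9.
The best choice is 6 with utility 12.

6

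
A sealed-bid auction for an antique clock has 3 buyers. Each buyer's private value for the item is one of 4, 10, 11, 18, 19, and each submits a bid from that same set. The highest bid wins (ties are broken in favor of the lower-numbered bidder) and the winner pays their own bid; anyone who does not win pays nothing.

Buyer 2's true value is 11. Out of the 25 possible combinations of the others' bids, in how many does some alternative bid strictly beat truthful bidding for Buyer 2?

Others bid (4, 4): truth gives 0; bid 10 gives 1 > 0. Violating.
Others bid (4, 10): truth gives 0; bid 10 gives 1 > 0. Violating.
Others bid (4, 11): truth gives 0; no alternative beats it.
Others bid (4, 18): truth gives 0; no alternative beats it.
(Checking all 25 profiles: 2 have a profitable deviation, 23 do not.)

2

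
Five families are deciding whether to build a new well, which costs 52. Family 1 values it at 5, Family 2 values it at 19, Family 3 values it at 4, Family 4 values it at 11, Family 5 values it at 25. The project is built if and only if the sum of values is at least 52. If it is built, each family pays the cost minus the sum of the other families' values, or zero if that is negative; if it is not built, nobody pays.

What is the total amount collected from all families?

20

Total value 64 ≥ cost 52, so it is built.
Family 1: others sum to 59; max(0, 52 - 59) = 0.
Family 2: others sum to 45; max(0, 52 - 45) = 7.
Family 3: others sum to 60; max(0, 52 - 60) = 0.
Family 4: others sum to 53; max(0, 52 - 53) = 0.
Family 5: others sum to 39; max(0, 52 - 39) = 13.
Total collected = 0 + 7 + 0 + 0 + 13 = 20.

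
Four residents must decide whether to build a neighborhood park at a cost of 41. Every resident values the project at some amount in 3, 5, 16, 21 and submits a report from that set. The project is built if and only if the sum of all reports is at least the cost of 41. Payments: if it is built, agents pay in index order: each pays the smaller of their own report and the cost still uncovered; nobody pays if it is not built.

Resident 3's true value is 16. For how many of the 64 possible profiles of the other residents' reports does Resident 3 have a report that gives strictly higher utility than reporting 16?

Others report (3, 16, 21): truth gives 0; report 3 gives 13 > 0. Violating.
Others report (3, 21, 16): truth gives 0; report 3 gives 13 > 0. Violating.
Others report (3, 21, 21): truth gives 0; report 3 gives 13 > 0. Violating.
Others report (5, 16, 16): truth gives 0; report 5 gives 11 > 0. Violating.
Others report (3, 3, 3): truth gives 0; no alternative beats it.
Others report (3, 3, 5): truth gives 0; no alternative beats it.
(Checking all 64 profiles: 25 have a profitable deviation, 39 do not.)

25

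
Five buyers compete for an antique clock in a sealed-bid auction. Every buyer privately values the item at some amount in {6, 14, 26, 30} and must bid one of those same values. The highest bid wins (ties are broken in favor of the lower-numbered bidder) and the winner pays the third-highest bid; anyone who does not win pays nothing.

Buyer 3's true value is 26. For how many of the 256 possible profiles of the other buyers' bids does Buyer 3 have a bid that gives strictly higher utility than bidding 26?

Others bid (6, 6, 6, 30): truth gives 0; bid 30 gives 20 > 0. Violating.
Others bid (6, 6, 14, 30): truth gives 0; bid 30 gives 12 > 0. Violating.
Others bid (6, 6, 30, 6): truth gives 0; bid 30 gives 20 > 0. Violating.
Others bid (6, 6, 30, 14): truth gives 0; bid 30 gives 12 > 0. Violating.
Others bid (6, 6, 6, 6): truth gives 20; no alternative beats it.
Others bid (6, 6, 6, 14): truth gives 20; no alternative beats it.
(Checking all 256 profiles: 32 have a profitable deviation, 224 do not.)

32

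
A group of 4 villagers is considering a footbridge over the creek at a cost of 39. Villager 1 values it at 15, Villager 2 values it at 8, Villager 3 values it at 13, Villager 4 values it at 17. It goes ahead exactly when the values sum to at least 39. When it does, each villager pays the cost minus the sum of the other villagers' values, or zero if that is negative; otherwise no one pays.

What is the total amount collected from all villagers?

4

Total value 53 ≥ cost 39, so it is built.
Villager 1: others sum to 38; max(0, 39 - 38) = 1.
Villager 2: others sum to 45; max(0, 39 - 45) = 0.
Villager 3: others sum to 40; max(0, 39 - 40) = 0.
Villager 4: others sum to 36; max(0, 39 - 36) = 3.
Total collected = 1 + 0 + 0 + 3 = 4.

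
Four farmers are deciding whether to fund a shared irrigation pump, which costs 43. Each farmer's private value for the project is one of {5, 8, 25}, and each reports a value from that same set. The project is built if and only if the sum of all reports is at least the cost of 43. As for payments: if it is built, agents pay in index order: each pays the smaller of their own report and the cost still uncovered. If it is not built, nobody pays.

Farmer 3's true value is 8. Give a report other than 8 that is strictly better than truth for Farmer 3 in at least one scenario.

Suppose Farmer 1 reports 5, Farmer 2 reports 8 and Farmer 4 reports 25.
Report 8: project built, pays 8, utility 8 - 8 = 0.
Report 5: project built, pays 5, utility 8 - 5 = 3.
So reporting 5 beats truth here (3 > 0).

5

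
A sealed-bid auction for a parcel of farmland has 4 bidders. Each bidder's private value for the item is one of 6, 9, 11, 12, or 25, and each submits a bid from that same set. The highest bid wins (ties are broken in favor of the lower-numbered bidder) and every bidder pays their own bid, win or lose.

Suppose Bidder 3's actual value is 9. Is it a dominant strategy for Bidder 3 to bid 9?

No

Consider the case where Bidder 1 bids 6, Bidder 2 bids 6 and Bidder 4 bids 11.
Truthful bid 9: loses but pays 9, utility -9.
Bid 6 instead: loses but pays 6, utility -6.
Since -6 > -9, bidding 6 is strictly better here, so truthful bidding is not dominant.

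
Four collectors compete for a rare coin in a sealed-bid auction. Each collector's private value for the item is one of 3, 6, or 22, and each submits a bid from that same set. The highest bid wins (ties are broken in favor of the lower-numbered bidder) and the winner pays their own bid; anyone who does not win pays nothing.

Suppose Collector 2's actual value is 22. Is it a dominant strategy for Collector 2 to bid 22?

No

Consider the case where Collector 1 bids 3, Collector 3 bids 3 and Collector 4 bids 3.
Truthful bid 22: wins, pays 22, utility 22 - 22 = 0.
Bid 6 instead: wins, pays 6, utility 22 - 6 = 16.
Since 16 > 0, bidding 6 is strictly better here, so truthful bidding is not dominant.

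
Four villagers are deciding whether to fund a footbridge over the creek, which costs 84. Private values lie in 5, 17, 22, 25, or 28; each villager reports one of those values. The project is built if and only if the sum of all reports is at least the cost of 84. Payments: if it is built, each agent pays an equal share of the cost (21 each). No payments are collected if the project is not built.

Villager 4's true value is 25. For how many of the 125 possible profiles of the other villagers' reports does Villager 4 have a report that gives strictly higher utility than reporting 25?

9

Others report (5, 25, 28): truth gives 0; report 28 gives 4 > 0. Violating.
Others report (5, 28, 25): truth gives 0; report 28 gives 4 > 0. Violating.
Others report (17, 17, 22): truth gives 0; report 28 gives 4 > 0. Violating.
Others report (17, 22, 17): truth gives 0; report 28 gives 4 > 0. Violating.
Others report (5, 5, 5): truth gives 0; no alternative beats it.
Others report (5, 5, 17): truth gives 0; no alternative beats it.
(Checking all 125 profiles: 9 have a profitable deviation, 116 do not.)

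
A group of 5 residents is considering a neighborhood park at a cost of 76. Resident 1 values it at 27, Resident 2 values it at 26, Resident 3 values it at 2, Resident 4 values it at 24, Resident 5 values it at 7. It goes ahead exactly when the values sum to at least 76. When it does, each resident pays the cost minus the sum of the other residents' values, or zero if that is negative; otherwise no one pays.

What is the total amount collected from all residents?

Total value 86 ≥ cost 76, so it is built.
Resident 1: others sum to 59; max(0, 76 - 59) = 17.
Resident 2: others sum to 60; max(0, 76 - 60) = 16.
Resident 3: others sum to 84; max(0, 76 - 84) = 0.
Resident 4: others sum to 62; max(0, 76 - 62) = 14.
Resident 5: others sum to 79; max(0, 76 - 79) = 0.
Total collected = 17 + 16 + 0 + 14 + 0 = 47.

47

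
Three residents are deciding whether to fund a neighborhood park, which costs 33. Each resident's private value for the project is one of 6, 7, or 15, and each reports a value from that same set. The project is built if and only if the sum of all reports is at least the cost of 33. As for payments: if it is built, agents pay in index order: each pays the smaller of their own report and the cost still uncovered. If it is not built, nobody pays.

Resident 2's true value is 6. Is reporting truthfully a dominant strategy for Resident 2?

Check each profile of the others' reports and compare truth against every alternative report.
Others report (15, 15): truth gives 0, best alternative gives -1.
Others report (6, 6): truth gives 0, best alternative gives 0.
Others report (6, 7): truth gives 0, best alternative gives 0.
Others report (6, 15): truth gives 0, best alternative gives 0.
Others report (7, 6): truth gives 0, best alternative gives 0.
Others report (7, 7): truth gives 0, best alternative gives 0.
(Remaining 3 profiles checked similarly; truth is weakly best in each.)
In every case the truthful report is at least as good as any alternative, so it is a dominant strategy.

Yes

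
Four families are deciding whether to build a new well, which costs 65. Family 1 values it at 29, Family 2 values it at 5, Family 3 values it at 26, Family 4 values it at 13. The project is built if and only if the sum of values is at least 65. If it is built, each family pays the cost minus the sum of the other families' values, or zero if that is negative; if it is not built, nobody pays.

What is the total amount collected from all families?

Total value 73 ≥ cost 65, so it is built.
Family 1: others sum to 44; max(0, 65 - 44) = 21.
Family 2: others sum to 68; max(0, 65 - 68) = 0.
Family 3: others sum to 47; max(0, 65 - 47) = 18.
Family 4: others sum to 60; max(0, 65 - 60) = 5.
Total collected = 21 + 0 + 18 + 5 = 44.

44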